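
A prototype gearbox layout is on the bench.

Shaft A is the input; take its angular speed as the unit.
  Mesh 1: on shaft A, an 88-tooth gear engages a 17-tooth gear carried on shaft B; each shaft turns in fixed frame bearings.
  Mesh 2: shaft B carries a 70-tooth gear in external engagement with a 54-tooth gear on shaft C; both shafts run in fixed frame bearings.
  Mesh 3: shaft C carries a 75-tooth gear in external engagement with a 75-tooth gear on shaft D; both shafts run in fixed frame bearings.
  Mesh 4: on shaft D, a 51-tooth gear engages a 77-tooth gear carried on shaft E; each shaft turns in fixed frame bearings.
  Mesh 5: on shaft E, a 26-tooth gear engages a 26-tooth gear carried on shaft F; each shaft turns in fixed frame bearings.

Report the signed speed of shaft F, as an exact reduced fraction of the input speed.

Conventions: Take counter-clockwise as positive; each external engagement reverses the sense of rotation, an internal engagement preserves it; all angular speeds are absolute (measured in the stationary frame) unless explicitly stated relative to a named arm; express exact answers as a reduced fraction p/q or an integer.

5-mesh fixed-axis compound train (all bearings frame-fixed)
mesh 1 [88T→17T]: |ω|/ω_in = 1×88/17 = 88/17, sense flips to −
mesh 2 [70T→54T]: |ω|/ω_in = (88/17)×70/54 = 3080/459, sense flips to +
mesh 3 [75T→75T]: |ω|/ω_in = (3080/459)×75/75 = 3080/459, sense flips to −
mesh 4 [51T→77T]: |ω|/ω_in = (3080/459)×51/77 = 40/9, sense flips to +
mesh 5 [26T→26T]: |ω|/ω_in = (40/9)×26/26 = 40/9, sense flips to −
signed output speed (× input speed) = -40/9

-40/9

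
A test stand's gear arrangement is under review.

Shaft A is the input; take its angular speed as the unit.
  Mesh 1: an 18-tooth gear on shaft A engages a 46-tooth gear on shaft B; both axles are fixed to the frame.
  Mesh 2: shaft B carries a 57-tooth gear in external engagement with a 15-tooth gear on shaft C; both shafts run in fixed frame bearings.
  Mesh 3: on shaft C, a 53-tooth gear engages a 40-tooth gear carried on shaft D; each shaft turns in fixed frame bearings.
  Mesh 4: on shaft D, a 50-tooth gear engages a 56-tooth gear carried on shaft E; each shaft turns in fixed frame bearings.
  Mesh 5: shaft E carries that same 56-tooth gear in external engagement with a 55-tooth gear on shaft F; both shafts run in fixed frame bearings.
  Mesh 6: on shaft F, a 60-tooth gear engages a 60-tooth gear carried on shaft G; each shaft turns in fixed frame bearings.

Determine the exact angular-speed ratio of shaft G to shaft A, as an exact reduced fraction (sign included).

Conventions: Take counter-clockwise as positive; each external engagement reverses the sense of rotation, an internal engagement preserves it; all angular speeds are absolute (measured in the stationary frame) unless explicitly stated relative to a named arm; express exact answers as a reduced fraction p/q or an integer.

9063/5060

class = fixed-axis compound train [6 meshes; 6 ratios multiply, 6 sense flips]
mesh 1 [18T→46T]: running ratio 9/23, sense −
mesh 2 [57T→15T]: running ratio 171/115, sense +
mesh 3 [53T→40T]: running ratio 9063/4600, sense −
mesh 4 [50T→56T]: running ratio 9063/5152, sense +
mesh 5 [56T→55T]: running ratio 9063/5060, sense −
mesh 6 [60T→60T]: running ratio 9063/5060, sense +
ω_out/ω_in = 9063/5060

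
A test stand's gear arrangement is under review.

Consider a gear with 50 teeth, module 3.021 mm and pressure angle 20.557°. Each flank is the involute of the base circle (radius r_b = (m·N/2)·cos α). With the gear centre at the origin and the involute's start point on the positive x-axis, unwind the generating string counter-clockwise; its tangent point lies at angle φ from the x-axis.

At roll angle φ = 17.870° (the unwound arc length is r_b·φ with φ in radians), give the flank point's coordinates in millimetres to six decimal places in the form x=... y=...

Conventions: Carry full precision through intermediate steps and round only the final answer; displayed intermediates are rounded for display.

topology: single-mesh involute geometry — m = 3.021, N = 50
pitch radius r_p = m·N/2 = 3.021·50/2 = 75.525000
base radius r_b = r_p·cos α = 75.525000·cos 20.557° = 70.715819
roll angle φ = 17.870° = 0.31189034 rad
x = r_b·(cos φ + φ·sin φ) = 74.072088
y = r_b·(sin φ − φ·cos φ) = 0.708224

x=74.072088 y=0.708224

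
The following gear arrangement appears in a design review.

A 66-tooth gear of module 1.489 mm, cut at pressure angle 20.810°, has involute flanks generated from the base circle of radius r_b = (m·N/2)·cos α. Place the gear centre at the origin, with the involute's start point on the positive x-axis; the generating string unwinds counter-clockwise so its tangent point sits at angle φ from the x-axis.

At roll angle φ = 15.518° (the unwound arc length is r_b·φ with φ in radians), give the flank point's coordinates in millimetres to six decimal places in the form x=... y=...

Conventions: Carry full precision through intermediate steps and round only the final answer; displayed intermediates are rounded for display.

class = single-mesh tooth geometry [base-circle involute, m = 1.489, 66T]
pitch radius r_p = m·N/2 = 1.489·66/2 = 49.137000
base radius r_b = r_p·cos α = 49.137000·cos 20.810° = 45.931483
roll angle φ = 15.518° = 0.27084019 rad
x = r_b·(cos φ + φ·sin φ) = 47.585353
y = r_b·(sin φ − φ·cos φ) = 0.301953

x=47.585353 y=0.301953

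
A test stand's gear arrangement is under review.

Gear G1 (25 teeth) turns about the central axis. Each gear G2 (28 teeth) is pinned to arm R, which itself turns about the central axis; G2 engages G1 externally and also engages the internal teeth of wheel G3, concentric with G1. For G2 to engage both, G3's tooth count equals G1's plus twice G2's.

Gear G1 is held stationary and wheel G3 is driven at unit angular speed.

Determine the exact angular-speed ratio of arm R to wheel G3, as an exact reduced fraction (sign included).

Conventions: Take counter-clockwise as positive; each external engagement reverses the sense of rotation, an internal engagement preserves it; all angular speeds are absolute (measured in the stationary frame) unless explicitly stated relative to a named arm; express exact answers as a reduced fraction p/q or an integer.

planetary set (25T centre, 28T on arm, 81T internal) — Willis relation
ring teeth: 25 + 2·28 = 81
25(ω_sun−ω_arm) = −81(ω_ring−ω_arm),  ω_sun = 0, ω_ring = 1
25(0−ω_arm) = −81(1−ω_arm)  ⇒  106·ω_arm = 81  ⇒  ω_arm = 81/106
ω_out/ω_in = 81/106

81/106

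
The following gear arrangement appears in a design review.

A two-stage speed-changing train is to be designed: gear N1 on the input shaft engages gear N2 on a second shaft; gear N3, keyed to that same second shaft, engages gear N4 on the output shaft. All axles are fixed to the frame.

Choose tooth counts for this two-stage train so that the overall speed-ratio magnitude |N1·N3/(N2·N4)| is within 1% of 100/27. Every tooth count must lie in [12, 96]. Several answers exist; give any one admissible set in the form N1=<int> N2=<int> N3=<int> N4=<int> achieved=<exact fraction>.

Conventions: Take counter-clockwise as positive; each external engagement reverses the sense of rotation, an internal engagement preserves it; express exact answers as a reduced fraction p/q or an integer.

design class (target 100/27): fixed-axis compound train
target = 100/27 in lowest terms: an exact hit needs N1·N3 = k·100 and N2·N4 = k·27 for one integer k, every count in [12, 96]; additionally prefer no 1:1 stage (N1 ≠ N2, N3 ≠ N4)
k = 1…7: no 1:1-free in-range split of k·100 and k·27 into factor pairs; take k = 8
k = 8: N1·N3 = 800 = 16·50, N2·N4 = 216 = 12·18
achieved = 16·50/(12·18) = 100/27; |achieved − target| = 0 ≤ 1/27 ✓

N1=16 N2=12 N3=50 N4=18 achieved=100/27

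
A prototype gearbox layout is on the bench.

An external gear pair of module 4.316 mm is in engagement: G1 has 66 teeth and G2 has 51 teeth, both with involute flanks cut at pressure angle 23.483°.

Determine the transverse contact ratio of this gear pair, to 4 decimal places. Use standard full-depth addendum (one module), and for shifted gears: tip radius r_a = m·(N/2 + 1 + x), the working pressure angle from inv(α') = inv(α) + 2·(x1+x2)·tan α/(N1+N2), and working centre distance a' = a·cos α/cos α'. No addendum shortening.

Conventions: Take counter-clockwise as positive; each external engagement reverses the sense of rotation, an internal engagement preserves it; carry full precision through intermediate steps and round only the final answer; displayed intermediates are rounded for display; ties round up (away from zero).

1.6097

single-mesh involute tooth geometry (66T engaging 51T at module 4.316)
base radii: r_b1 = 130.631877, r_b2 = 100.942814
tip radii: r_a1 = 146.744000, r_a2 = 114.374000
no profile shift: α' = α, a' = a
action lengths: √(r_a1²−r_b1²) = 66.851433, √(r_a2²−r_b2²) = 53.776948
base pitch p_b = π·m·cos α = 12.436126
CR = (66.851433 + 53.776948 − 252.486000·sin 23.48300°)/12.436126 = 1.609708
contact ratio ≈ 1.6097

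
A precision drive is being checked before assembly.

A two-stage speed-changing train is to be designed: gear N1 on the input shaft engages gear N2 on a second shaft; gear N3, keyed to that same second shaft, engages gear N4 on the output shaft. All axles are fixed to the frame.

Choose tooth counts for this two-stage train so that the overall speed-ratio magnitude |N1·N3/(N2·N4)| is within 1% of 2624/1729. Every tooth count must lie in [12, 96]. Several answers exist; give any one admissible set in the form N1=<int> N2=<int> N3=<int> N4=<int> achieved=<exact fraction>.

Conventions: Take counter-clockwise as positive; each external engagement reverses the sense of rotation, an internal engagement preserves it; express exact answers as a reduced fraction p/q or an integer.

2-stage fixed-axis compound train for ratio 2624/1729
target = 2624/1729 in lowest terms: an exact hit needs N1·N3 = k·2624 and N2·N4 = k·1729 for one integer k, every count in [12, 96]; additionally prefer no 1:1 stage (N1 ≠ N2, N3 ≠ N4)
k = 1: N1·N3 = 2624 = 32·82, N2·N4 = 1729 = 19·91
achieved = 32·82/(19·91) = 2624/1729; |achieved − target| = 0 ≤ 656/43225 ✓

N1=32 N2=19 N3=82 N4=91 achieved=2624/1729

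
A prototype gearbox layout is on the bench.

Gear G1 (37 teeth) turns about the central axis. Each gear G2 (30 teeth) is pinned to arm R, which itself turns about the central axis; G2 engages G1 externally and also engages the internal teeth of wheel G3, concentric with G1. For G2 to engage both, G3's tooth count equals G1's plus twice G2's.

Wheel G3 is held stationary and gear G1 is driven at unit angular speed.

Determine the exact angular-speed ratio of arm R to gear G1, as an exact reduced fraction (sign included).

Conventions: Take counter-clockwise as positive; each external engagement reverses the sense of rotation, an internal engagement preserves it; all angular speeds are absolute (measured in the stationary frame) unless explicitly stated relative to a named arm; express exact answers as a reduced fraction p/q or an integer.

class = planetary set [G3 = 37+2·30 = 97; Willis about the carrier]
ring teeth: 37 + 2·30 = 97
37(ω_sun−ω_arm) = −97(ω_ring−ω_arm),  ω_ring = 0, ω_sun = 1
37(1−ω_arm) = −97(0−ω_arm)  ⇒  134·ω_arm = 37  ⇒  ω_arm = 37/134
ω_out/ω_in = 37/134

37/134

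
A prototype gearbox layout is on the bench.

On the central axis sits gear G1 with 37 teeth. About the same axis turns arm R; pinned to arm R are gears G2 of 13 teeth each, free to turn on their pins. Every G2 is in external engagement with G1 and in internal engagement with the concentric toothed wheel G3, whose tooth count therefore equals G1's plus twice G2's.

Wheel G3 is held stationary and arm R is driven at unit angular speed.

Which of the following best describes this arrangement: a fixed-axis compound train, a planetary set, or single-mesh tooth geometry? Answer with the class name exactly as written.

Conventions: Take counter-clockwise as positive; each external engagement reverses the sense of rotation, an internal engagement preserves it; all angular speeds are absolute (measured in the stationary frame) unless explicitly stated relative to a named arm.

planetary set

class = planetary set [G3 = 37+2·13 = 63; Willis about the carrier]
classification: planetary set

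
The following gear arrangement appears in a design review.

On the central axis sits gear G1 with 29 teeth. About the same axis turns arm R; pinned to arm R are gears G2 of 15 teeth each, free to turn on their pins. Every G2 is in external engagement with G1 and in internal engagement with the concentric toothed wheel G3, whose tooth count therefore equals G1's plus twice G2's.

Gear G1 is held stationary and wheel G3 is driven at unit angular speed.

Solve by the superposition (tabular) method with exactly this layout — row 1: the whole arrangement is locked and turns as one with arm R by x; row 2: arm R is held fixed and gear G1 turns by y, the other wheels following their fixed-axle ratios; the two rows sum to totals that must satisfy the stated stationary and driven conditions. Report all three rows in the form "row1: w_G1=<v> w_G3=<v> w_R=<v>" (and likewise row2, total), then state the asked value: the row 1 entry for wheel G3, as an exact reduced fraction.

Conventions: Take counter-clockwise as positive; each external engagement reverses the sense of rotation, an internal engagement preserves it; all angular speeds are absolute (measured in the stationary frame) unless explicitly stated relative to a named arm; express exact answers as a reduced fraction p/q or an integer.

class = planetary set [G3 = 29+2·15 = 59; Willis about the carrier]
row 1: whole set turns with the arm by x
row 2 — arm fixed, fixed-axis ratios: sun y, ring −(29/59)·y, arm 0
boundary: total ω_sun = x + y = 0 and total ω_ring = x − (29/59)·y = 1  ⇒  y = -59/88, x = 59/88
row 2 ring = −(29/59)·(-59/88) = 29/88
totals (row 1 + row 2): sun 59/88 + (-59/88) = 0, ring 59/88 + 29/88 = 1, arm 59/88 + 0 = 59/88
asked cell (row1, ring) = 59/88

row1: w_G1=59/88 w_G3=59/88 w_R=59/88
row2: w_G1=-59/88 w_G3=29/88 w_R=0
total: w_G1=0 w_G3=1 w_R=59/88
asked value: 59/88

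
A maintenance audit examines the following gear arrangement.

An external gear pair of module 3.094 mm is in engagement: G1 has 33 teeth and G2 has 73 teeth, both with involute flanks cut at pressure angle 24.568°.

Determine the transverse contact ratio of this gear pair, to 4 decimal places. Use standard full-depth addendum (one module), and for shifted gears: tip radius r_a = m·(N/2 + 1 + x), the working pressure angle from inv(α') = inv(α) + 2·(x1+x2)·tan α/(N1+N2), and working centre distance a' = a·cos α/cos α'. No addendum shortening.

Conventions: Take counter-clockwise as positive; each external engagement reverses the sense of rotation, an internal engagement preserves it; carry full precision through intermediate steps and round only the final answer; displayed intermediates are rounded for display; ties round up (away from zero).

1.5441

single-mesh involute tooth geometry (33T engaging 73T at module 3.094)
base radii: r_b1 = 46.429274, r_b2 = 102.707183
tip radii: r_a1 = 54.145000, r_a2 = 116.025000
no profile shift: α' = α, a' = a
action lengths: √(r_a1²−r_b1²) = 27.856839, √(r_a2²−r_b2²) = 53.972541
base pitch p_b = π·m·cos α = 8.840113
CR = (27.856839 + 53.972541 − 163.982000·sin 24.56800°)/8.840113 = 1.544110
contact ratio ≈ 1.5441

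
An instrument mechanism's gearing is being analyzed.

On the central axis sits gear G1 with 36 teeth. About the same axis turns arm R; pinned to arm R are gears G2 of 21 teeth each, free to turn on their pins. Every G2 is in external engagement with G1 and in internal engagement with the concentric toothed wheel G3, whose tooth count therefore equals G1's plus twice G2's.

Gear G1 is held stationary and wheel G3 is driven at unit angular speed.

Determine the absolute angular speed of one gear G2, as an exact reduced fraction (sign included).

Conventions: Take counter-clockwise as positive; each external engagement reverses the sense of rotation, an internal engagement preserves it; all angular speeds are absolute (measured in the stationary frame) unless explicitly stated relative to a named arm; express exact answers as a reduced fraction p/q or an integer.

planetary set (36T centre, 21T on arm, 78T internal) — Willis relation
ring teeth: 36 + 2·21 = 78
36(ω_sun−ω_arm) = −78(ω_ring−ω_arm),  ω_sun = 0, ω_ring = 1
36(0−ω_arm) = −78(1−ω_arm)  ⇒  114·ω_arm = 78  ⇒  ω_arm = 13/19
sun–planet mesh: 36·(0−13/19) = −21·(ω_p−ω_arm)  ⇒  ω_p−ω_arm = 156/133
ω_p = 13/19 + 156/133 = 13/7
exact speed ratio = 13/7

13/7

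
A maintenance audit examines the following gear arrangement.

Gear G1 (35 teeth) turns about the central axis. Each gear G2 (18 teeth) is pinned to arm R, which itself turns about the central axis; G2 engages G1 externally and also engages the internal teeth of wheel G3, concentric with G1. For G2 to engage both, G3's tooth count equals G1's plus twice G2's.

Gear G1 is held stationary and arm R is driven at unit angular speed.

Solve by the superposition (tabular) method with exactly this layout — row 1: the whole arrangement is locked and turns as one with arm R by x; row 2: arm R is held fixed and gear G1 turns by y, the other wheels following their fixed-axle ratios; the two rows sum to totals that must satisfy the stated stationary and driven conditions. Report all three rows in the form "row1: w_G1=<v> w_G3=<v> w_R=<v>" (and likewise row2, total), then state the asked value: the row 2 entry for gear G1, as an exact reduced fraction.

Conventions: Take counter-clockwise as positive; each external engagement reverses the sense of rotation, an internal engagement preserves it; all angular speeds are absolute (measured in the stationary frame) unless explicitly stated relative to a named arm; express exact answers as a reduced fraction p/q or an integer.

row1: w_G1=1 w_G3=1 w_R=1
row2: w_G1=-1 w_G3=35/71 w_R=0
total: w_G1=0 w_G3=106/71 w_R=1
asked value: -1

topology: planetary set — G1 35T / G2 18T / G3 71T, arm = carrier (Willis)
row 1: whole set turns with the arm by x
row 2 (arm held, sun turns y): ω_ring = −(35/71)·y, ω_arm = 0
boundary: total ω_sun = x + y = 0 and total ω_arm = x = 1  ⇒  y = -1, x = 1
row 2 ring = −(35/71)·(-1) = 35/71
totals (row 1 + row 2): sun 1 + (-1) = 0, ring 1 + 35/71 = 106/71, arm 1 + 0 = 1
asked cell (row2, sun) = -1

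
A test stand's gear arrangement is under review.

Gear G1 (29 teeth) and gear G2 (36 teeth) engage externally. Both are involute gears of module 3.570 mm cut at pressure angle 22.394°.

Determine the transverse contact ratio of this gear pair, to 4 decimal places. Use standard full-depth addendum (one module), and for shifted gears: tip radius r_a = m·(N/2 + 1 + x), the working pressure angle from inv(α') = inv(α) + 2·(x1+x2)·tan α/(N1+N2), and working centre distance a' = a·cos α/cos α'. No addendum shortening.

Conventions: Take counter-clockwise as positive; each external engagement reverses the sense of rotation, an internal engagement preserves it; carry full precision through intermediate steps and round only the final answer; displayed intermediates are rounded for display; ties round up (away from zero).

1.5713

single-mesh involute tooth geometry (29T engaging 36T at module 3.570)
base radii: r_b1 = 47.861191, r_b2 = 59.413892
tip radii: r_a1 = 55.335000, r_a2 = 67.830000
no profile shift: α' = α, a' = a
action lengths: √(r_a1²−r_b1²) = 27.771724, √(r_a2²−r_b2²) = 32.724583
base pitch p_b = π·m·cos α = 10.369680
CR = (27.771724 + 32.724583 − 116.025000·sin 22.39400°)/10.369680 = 1.571297
contact ratio ≈ 1.5713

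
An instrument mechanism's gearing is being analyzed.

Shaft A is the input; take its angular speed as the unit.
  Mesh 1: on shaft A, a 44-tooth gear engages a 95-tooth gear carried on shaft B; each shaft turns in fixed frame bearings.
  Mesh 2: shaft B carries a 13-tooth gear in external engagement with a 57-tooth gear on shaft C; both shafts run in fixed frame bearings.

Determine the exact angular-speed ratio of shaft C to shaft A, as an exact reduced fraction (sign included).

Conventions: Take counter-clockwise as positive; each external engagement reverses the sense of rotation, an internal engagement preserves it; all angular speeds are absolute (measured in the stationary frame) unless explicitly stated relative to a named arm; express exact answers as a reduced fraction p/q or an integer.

class = fixed-axis compound train [2 meshes; 2 ratios multiply, 2 sense flips]
mesh 1 [44T→95T]: running ratio 44/95, sense −
mesh 2 [13T→57T]: running ratio 572/5415, sense +
ω_out/ω_in = 572/5415

572/5415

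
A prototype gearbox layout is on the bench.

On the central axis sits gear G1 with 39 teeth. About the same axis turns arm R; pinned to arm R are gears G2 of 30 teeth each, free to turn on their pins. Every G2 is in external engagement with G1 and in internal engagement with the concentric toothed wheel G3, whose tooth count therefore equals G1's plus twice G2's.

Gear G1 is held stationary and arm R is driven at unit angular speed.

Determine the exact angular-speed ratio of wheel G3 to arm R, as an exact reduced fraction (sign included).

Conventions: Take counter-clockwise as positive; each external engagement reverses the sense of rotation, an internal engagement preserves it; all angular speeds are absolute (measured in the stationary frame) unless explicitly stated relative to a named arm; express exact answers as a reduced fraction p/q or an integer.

planetary set (39T centre, 30T on arm, 99T internal) — Willis relation
ring teeth: 39 + 2·30 = 99
39(ω_sun−ω_arm) = −99(ω_ring−ω_arm),  ω_sun = 0, ω_arm = 1
ω_ring = 1 − (39/99)(0−1) = 46/33
ω_out/ω_in = 46/33

46/33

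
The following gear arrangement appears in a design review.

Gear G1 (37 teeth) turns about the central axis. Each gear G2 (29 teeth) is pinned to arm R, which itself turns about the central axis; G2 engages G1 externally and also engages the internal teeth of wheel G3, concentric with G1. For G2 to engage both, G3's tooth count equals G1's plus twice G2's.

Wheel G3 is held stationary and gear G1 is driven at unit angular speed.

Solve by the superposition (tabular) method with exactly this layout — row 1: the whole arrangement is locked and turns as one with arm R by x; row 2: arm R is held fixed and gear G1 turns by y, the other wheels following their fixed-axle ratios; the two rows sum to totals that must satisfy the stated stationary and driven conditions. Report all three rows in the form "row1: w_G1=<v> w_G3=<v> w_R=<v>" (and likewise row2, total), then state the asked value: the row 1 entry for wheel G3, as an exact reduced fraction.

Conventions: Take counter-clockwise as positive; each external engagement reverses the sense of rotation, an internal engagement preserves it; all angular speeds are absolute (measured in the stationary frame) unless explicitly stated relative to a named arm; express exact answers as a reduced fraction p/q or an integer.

row1: w_G1=37/132 w_G3=37/132 w_R=37/132
row2: w_G1=95/132 w_G3=-37/132 w_R=0
total: w_G1=1 w_G3=0 w_R=37/132
asked value: 37/132

planetary set (37T centre, 29T on arm, 95T internal) — Willis relation
row 1 — lock + rotate with arm: ω_sun = ω_ring = ω_arm = x
row 2 (arm held, sun turns y): ω_ring = −(37/95)·y, ω_arm = 0
boundary: total ω_ring = x − (37/95)·y = 0 and total ω_sun = x + y = 1  ⇒  y = 95/132, x = 37/132
row 2 ring = −(37/95)·95/132 = -37/132
totals (row 1 + row 2): sun 37/132 + 95/132 = 1, ring 37/132 + (-37/132) = 0, arm 37/132 + 0 = 37/132
asked cell (row1, ring) = 37/132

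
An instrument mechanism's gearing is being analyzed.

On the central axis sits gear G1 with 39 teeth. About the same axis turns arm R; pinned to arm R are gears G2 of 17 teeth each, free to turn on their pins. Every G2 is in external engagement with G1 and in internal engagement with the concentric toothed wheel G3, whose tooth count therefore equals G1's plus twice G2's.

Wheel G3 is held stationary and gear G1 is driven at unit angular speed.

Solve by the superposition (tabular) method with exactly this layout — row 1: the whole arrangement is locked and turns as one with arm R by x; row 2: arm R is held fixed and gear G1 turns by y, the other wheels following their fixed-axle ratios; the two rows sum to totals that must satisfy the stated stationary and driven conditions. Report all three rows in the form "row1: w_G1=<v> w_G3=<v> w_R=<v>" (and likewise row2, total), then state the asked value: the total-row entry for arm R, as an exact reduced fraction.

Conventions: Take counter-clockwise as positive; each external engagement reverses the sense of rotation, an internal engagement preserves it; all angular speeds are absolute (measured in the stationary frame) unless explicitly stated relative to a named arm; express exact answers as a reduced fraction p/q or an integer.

row1: w_G1=39/112 w_G3=39/112 w_R=39/112
row2: w_G1=73/112 w_G3=-39/112 w_R=0
total: w_G1=1 w_G3=0 w_R=39/112
asked value: 39/112

planetary set (39T centre, 17T on arm, 73T internal) — Willis relation
row 1 (train locked, turned with arm): all members turn x
row 2: sun turns y, ring = −(39/73)·y, arm 0
boundary: total ω_ring = x − (39/73)·y = 0 and total ω_sun = x + y = 1  ⇒  y = 73/112, x = 39/112
row 2 ring = −(39/73)·73/112 = -39/112
totals (row 1 + row 2): sun 39/112 + 73/112 = 1, ring 39/112 + (-39/112) = 0, arm 39/112 + 0 = 39/112
asked cell (total, arm) = 39/112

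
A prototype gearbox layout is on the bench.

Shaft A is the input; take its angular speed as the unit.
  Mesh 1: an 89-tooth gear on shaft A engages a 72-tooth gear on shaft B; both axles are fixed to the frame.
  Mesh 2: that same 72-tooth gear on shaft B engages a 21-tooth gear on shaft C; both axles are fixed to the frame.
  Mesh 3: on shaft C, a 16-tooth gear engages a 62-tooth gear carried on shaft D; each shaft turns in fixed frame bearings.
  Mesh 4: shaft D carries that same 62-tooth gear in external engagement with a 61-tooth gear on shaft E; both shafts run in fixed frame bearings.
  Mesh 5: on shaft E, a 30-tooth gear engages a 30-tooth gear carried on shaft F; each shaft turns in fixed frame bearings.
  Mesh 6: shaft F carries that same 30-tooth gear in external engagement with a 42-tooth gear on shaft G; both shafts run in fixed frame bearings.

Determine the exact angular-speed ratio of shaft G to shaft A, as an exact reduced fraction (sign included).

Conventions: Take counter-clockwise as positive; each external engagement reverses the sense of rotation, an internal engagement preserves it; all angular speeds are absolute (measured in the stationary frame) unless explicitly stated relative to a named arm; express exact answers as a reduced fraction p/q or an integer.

class = fixed-axis compound train [6 meshes; 6 ratios multiply, 6 sense flips]
mesh 1 [89T→72T]: running ratio 89/72, sense −
mesh 2 [72T→21T]: running ratio 89/21, sense +
mesh 3 [16T→62T]: running ratio 712/651, sense −
mesh 4 [62T→61T]: running ratio 1424/1281, sense +
mesh 5 [30T→30T]: running ratio 1424/1281, sense −
mesh 6 [30T→42T]: running ratio 7120/8967, sense +
ω_out/ω_in = 7120/8967

7120/8967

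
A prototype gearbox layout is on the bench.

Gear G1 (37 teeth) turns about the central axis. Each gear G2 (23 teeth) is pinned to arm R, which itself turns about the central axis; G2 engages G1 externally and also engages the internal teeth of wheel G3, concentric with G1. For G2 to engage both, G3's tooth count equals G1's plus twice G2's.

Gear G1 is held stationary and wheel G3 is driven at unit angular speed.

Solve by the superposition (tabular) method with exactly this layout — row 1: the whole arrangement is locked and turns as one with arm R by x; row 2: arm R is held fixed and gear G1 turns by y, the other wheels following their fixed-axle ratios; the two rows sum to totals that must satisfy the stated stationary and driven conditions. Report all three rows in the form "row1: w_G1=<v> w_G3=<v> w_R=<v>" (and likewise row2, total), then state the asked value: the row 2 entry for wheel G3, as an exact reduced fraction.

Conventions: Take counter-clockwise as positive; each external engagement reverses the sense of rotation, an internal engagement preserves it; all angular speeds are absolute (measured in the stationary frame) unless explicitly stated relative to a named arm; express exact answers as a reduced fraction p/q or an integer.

topology: planetary set — G1 37T / G2 23T / G3 83T, arm = carrier (Willis)
row 1: whole set turns with the arm by x
row 2 — arm fixed, fixed-axis ratios: sun y, ring −(37/83)·y, arm 0
boundary: total ω_sun = x + y = 0 and total ω_ring = x − (37/83)·y = 1  ⇒  y = -83/120, x = 83/120
row 2 ring = −(37/83)·(-83/120) = 37/120
totals (row 1 + row 2): sun 83/120 + (-83/120) = 0, ring 83/120 + 37/120 = 1, arm 83/120 + 0 = 83/120
asked cell (row2, ring) = 37/120

row1: w_G1=83/120 w_G3=83/120 w_R=83/120
row2: w_G1=-83/120 w_G3=37/120 w_R=0
total: w_G1=0 w_G3=1 w_R=83/120
asked value: 37/120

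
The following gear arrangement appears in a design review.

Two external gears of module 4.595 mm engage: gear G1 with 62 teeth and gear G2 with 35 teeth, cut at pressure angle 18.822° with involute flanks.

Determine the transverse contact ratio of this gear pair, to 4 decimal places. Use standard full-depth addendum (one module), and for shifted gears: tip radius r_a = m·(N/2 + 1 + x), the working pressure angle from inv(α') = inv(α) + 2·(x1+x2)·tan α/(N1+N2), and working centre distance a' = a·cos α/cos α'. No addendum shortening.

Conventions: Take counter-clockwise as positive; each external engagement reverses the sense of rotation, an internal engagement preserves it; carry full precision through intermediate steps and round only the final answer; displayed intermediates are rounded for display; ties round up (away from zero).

1.8024

single-mesh involute tooth geometry (62T engaging 35T at module 4.595)
base radii: r_b1 = 134.827818, r_b2 = 76.112478
tip radii: r_a1 = 147.040000, r_a2 = 85.007500
no profile shift: α' = α, a' = a
action lengths: √(r_a1²−r_b1²) = 58.670446, √(r_a2²−r_b2²) = 37.857176
base pitch p_b = π·m·cos α = 13.663680
CR = (58.670446 + 37.857176 − 222.857500·sin 18.82200°)/13.663680 = 1.802391
contact ratio ≈ 1.8024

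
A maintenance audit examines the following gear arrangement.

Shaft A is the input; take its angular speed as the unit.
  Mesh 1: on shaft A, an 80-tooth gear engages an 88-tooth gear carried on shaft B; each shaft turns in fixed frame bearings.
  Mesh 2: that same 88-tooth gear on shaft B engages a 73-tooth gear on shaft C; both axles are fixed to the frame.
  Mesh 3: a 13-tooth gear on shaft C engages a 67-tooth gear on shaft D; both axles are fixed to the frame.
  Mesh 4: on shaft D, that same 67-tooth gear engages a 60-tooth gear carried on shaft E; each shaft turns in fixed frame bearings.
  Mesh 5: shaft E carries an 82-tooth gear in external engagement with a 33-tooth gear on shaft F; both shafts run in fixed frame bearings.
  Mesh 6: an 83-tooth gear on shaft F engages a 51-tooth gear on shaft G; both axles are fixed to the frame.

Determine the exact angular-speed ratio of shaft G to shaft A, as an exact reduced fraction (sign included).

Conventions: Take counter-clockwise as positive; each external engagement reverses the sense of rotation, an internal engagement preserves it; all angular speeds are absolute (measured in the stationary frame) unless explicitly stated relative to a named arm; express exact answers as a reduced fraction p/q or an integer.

class = fixed-axis compound train [6 meshes; 6 ratios multiply, 6 sense flips]
mesh 1 [80T→88T]: running ratio 10/11, sense −
mesh 2 [88T→73T]: running ratio 80/73, sense +
mesh 3 [13T→67T]: running ratio 1040/4891, sense −
mesh 4 [67T→60T]: running ratio 52/219, sense +
mesh 5 [82T→33T]: running ratio 4264/7227, sense −
mesh 6 [83T→51T]: running ratio 353912/368577, sense +
ω_out/ω_in = 353912/368577

353912/368577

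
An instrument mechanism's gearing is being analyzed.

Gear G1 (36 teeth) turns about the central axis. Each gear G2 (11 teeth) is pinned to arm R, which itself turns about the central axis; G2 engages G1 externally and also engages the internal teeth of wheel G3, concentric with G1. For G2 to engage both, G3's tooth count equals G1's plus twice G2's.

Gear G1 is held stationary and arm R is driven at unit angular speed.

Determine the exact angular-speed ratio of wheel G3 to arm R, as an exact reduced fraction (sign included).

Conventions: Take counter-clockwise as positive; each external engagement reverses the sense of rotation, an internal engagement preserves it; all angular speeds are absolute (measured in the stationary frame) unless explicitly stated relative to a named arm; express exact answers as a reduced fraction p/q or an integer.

recognized (axles ride arm R): planetary set, 36/11/58 teeth
ring teeth: 36 + 2·11 = 58
36(ω_sun−ω_arm) = −58(ω_ring−ω_arm),  ω_sun = 0, ω_arm = 1
ω_ring = 1 − (36/58)(0−1) = 47/29
ω_out/ω_in = 47/29

47/29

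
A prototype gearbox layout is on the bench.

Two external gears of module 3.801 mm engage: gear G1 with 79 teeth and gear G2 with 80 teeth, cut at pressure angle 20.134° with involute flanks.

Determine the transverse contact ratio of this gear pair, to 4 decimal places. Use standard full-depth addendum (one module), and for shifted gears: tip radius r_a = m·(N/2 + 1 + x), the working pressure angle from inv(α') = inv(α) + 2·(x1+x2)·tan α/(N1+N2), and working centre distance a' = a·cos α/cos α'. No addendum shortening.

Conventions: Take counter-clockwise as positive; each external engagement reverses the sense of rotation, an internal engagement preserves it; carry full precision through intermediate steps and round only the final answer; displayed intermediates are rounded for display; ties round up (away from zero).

1.8167

single-mesh involute tooth geometry (79T engaging 80T at module 3.801)
base radii: r_b1 = 140.964498, r_b2 = 142.748859
tip radii: r_a1 = 153.940500, r_a2 = 155.841000
no profile shift: α' = α, a' = a
action lengths: √(r_a1²−r_b1²) = 61.860227, √(r_a2²−r_b2²) = 62.523440
base pitch p_b = π·m·cos α = 11.211469
CR = (61.860227 + 62.523440 − 302.179500·sin 20.13400°)/11.211469 = 1.816744
contact ratio ≈ 1.8167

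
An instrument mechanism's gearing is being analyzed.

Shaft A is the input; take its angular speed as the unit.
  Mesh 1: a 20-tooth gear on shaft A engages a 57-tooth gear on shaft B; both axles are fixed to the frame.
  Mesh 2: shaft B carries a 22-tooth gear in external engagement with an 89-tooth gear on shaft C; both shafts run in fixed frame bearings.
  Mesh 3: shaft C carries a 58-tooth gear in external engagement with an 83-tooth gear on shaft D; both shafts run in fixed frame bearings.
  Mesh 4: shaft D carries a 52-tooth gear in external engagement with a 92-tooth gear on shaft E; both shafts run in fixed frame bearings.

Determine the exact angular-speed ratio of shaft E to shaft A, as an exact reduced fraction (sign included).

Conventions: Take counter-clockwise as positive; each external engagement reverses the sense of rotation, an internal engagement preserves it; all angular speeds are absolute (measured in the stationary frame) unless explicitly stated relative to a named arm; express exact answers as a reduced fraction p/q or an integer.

331760/9684357

class = fixed-axis compound train [4 meshes; 4 ratios multiply, 4 sense flips]
mesh 1 [20T→57T]: running ratio 20/57, sense −
mesh 2 [22T→89T]: running ratio 440/5073, sense +
mesh 3 [58T→83T]: running ratio 25520/421059, sense −
mesh 4 [52T→92T]: running ratio 331760/9684357, sense +
ω_out/ω_in = 331760/9684357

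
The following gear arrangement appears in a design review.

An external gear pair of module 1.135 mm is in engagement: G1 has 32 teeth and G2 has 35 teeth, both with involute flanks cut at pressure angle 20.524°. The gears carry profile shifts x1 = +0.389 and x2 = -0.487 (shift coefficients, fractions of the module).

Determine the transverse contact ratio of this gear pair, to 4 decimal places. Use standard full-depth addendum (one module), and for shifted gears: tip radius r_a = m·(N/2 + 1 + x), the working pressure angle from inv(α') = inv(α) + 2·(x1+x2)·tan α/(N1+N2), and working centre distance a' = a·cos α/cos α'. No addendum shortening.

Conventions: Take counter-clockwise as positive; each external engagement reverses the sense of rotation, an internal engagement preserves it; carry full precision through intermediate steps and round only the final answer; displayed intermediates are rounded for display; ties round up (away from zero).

recognized (one external pair, fixed centres): single-mesh tooth geometry, m = 1.135, N1 = 32, N2 = 35
base radii: r_b1 = 17.007301, r_b2 = 18.601736
tip radii: r_a1 = 19.736515, r_a2 = 20.444755
inv(α') = inv(20.524°) + 2·(+0.389-0.487)·tan α/(32+35) = 0.01505566  ⇒  α' = 20.06520°
a' = a·cos α / cos α' = 38.0225·cos 20.524°/cos 20.06520° = 37.910072
action lengths: √(r_a1²−r_b1²) = 10.014076, √(r_a2²−r_b2²) = 8.483126
base pitch p_b = π·m·cos α = 3.339376
CR = (10.014076 + 8.483126 − 37.910072·sin 20.06520°)/3.339376 = 1.644219
contact ratio ≈ 1.6442

1.6442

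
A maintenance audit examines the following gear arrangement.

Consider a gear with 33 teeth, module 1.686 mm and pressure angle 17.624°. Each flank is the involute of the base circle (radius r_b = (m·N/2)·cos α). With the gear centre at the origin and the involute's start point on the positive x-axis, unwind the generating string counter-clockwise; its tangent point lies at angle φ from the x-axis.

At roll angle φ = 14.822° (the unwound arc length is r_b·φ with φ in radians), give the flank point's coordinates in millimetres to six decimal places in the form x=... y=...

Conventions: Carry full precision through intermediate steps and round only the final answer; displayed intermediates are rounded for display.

x=27.385658 y=0.151980

single-mesh involute tooth geometry (33T wheel at module 1.686)
pitch radius r_p = m·N/2 = 1.686·33/2 = 27.819000
base radius r_b = r_p·cos α = 27.819000·cos 17.624° = 26.513285
roll angle φ = 14.822° = 0.25869270 rad
x = r_b·(cos φ + φ·sin φ) = 27.385658
y = r_b·(sin φ − φ·cos φ) = 0.151980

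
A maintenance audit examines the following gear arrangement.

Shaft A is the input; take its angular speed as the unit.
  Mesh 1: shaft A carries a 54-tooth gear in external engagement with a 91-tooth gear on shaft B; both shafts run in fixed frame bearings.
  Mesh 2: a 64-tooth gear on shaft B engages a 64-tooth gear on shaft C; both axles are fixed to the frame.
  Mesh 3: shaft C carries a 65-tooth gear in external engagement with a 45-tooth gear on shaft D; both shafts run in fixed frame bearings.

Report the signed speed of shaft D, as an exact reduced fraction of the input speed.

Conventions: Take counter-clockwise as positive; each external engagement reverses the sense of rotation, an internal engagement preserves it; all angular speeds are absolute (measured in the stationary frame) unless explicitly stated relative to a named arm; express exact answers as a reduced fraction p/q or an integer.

3-mesh fixed-axis compound train (all bearings frame-fixed)
mesh 1 [54T→91T]: |ω|/ω_in = 1×54/91 = 54/91, sense flips to −
mesh 2 [64T→64T]: |ω|/ω_in = (54/91)×64/64 = 54/91, sense flips to +
mesh 3 [65T→45T]: |ω|/ω_in = (54/91)×65/45 = 6/7, sense flips to −
signed output speed (× input speed) = -6/7

-6/7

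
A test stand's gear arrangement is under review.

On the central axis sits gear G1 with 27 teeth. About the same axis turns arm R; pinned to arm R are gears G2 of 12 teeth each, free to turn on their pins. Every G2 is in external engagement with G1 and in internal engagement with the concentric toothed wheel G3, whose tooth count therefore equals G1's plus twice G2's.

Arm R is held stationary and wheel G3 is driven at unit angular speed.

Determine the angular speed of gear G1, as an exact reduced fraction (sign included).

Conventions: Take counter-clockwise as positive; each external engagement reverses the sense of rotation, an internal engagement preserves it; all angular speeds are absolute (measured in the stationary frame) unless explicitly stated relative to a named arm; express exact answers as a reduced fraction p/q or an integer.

topology: planetary set — G1 27T / G2 12T / G3 51T, arm = carrier (Willis)
ring teeth: 27 + 2·12 = 51
27(ω_sun−ω_arm) = −51(ω_ring−ω_arm),  ω_arm = 0, ω_ring = 1
ω_sun = 0 − (51/27)(1−0) = -17/9
exact speed ratio = -17/9

-17/9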